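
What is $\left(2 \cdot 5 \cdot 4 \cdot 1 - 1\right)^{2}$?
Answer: $1521$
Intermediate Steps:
$\left(2 \cdot 5 \cdot 4 \cdot 1 - 1\right)^{2} = \left(2 \cdot 20 \cdot 1 - 1\right)^{2} = \left(40 \cdot 1 - 1\right)^{2} = \left(40 - 1\right)^{2} = 39^{2} = 1521$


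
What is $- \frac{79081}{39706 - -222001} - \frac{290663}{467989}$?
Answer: $- \frac{113077579850}{122475997223} \approx -0.92326$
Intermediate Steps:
$- \frac{79081}{39706 - -222001} - \frac{290663}{467989} = - \frac{79081}{39706 + 222001} - \frac{290663}{467989} = - \frac{79081}{261707} - \frac{290663}{467989} = - \frac{113077579850}{122475997223}$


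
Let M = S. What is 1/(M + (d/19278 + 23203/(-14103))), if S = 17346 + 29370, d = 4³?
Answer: 15104313/705588285839 ≈ 2.1407e-5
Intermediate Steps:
d = 64
S = 46716
M = 46716
1/(M + (d/19278 + 23203/(-14103))) = 1/(46716 + (64/19278 + 23203/(-14103))) = 1/(46716 + (64*(1/19278) + 23203*(-1/14103))) = 1/(46716 + (32/9639 - 23203/14103)) = 1/(46716 - 24800269/15104313) = 1/(705588285839/15104313) = 15104313/705588285839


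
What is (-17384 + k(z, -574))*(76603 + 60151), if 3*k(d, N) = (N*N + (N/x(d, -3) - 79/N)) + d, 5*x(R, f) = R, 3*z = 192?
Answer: 174164479693747/13776 ≈ 1.2643e+10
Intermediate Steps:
z = 64 (z = (1/3)*192 = 64)
x(R, f) = R/5
k(d, N) = -79/(3*N) + d/3 + N**2/3 + 5*N/(3*d) (k(d, N) = ((N*N + (N/((d/5)) - 79/N)) + d)/3 = ((N**2 + (N*(5/d) - 79/N)) + d)/3 = ((N**2 + (5*N/d - 79/N)) + d)/3 = ((N**2 + (-79/N + 5*N/d)) + d)/3 = ((N**2 - 79/N + 5*N/d) + d)/3 = (d + N**2 - 79/N + 5*N/d)/3 = -79/(3*N) + d/3 + N**2/3 + 5*N/(3*d))
(-17384 + k(z, -574))*(76603 + 60151) = (-17384 + (-79/3/(-574) + (1/3)*64 + (1/3)*(-574)**2 + (5/3)*(-574)/64))*(76603 + 60151) = (-17384 + (-79/3*(-1/574) + 64/3 + (1/3)*329476 + (5/3)*(-574)*(1/64)))*136754 = (-17384 + (79/1722 + 64/3 + 329476/3 - 1435/96))*136754 = (-17384 + 3026084779/27552)*136754 = (2547120811/27552)*136754 = 174164479693747/13776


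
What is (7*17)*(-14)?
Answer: -1666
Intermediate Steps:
(7*17)*(-14) = 119*(-14) = -1666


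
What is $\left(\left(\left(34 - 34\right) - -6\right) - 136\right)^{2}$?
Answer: $16900$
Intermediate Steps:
$\left(\left(\left(34 - 34\right) - -6\right) - 136\right)^{2} = \left(\left(\left(34 - 34\right) + 6\right) - 136\right)^{2} = \left(\left(0 + 6\right) - 136\right)^{2} = \left(6 - 136\right)^{2} = \left(-130\right)^{2} = 16900$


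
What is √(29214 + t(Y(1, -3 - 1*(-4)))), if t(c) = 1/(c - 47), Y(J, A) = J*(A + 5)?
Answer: √49108693/41 ≈ 170.92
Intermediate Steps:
Y(J, A) = J*(5 + A)
t(c) = 1/(-47 + c)
√(29214 + t(Y(1, -3 - 1*(-4)))) = √(29214 + 1/(-47 + 1*(5 + (-3 - 1*(-4))))) = √(29214 + 1/(-47 + 1*(5 + (-3 + 4)))) = √(29214 + 1/(-47 + 1*(5 + 1))) = √(29214 + 1/(-47 + 1*6)) = √(29214 + 1/(-47 + 6)) = √(29214 + 1/(-41)) = √(29214 - 1/41) = √(1197773/41) = √49108693/41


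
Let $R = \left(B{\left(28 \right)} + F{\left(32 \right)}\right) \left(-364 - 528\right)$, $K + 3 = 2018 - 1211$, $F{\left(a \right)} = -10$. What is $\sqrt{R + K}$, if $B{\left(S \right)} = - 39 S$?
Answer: $2 \sqrt{245947} \approx 991.86$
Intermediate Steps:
$K = 804$ ($K = -3 + \left(2018 - 1211\right) = -3 + 807 = 804$)
$R = 982984$ ($R = \left(\left(-39\right) 28 - 10\right) \left(-364 - 528\right) = \left(-1092 - 10\right) \left(-892\right) = \left(-1102\right) \left(-892\right) = 982984$)
$\sqrt{R + K} = \sqrt{982984 + 804} = \sqrt{983788} = 2 \sqrt{245947}$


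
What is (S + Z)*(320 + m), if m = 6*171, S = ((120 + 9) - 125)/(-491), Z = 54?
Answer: 35682460/491 ≈ 72673.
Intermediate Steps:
S = -4/491 (S = (129 - 125)*(-1/491) = 4*(-1/491) = -4/491 ≈ -0.0081466)
m = 1026
(S + Z)*(320 + m) = (-4/491 + 54)*(320 + 1026) = (26510/491)*1346 = 35682460/491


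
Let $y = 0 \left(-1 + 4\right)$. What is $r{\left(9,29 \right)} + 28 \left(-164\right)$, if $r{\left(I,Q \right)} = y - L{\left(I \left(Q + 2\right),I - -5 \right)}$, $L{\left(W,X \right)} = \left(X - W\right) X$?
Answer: $-882$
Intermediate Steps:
$L{\left(W,X \right)} = X \left(X - W\right)$
$y = 0$ ($y = 0 \cdot 3 = 0$)
$r{\left(I,Q \right)} = - \left(5 + I\right) \left(5 + I - I \left(2 + Q\right)\right)$ ($r{\left(I,Q \right)} = 0 - \left(I - -5\right) \left(\left(I - -5\right) - I \left(Q + 2\right)\right) = 0 - \left(I + 5\right) \left(\left(I + 5\right) - I \left(2 + Q\right)\right) = 0 - \left(5 + I\right) \left(\left(5 + I\right) - I \left(2 + Q\right)\right) = 0 - \left(5 + I\right) \left(5 + I - I \left(2 + Q\right)\right) = - \left(5 + I\right) \left(5 + I - I \left(2 + Q\right)\right)$)
$r{\left(9,29 \right)} + 28 \left(-164\right) = - \left(5 + 9\right) \left(5 + 9 - 9 \left(2 + 29\right)\right) + 28 \left(-164\right) = \left(-1\right) 14 \left(5 + 9 - 9 \cdot 31\right) - 4592 = \left(-1\right) 14 \left(5 + 9 - 279\right) - 4592 = \left(-1\right) 14 \left(-265\right) - 4592 = 3710 - 4592 = -882$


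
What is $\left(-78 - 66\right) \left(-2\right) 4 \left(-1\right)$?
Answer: $-1152$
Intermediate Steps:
$\left(-78 - 66\right) \left(-2\right) 4 \left(-1\right) = - 144 \left(\left(-8\right) \left(-1\right)\right) = \left(-144\right) 8 = -1152$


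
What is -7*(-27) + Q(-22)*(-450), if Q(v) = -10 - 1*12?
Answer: 10089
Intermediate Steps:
Q(v) = -22 (Q(v) = -10 - 12 = -22)
-7*(-27) + Q(-22)*(-450) = -7*(-27) - 22*(-450) = 189 + 9900 = 10089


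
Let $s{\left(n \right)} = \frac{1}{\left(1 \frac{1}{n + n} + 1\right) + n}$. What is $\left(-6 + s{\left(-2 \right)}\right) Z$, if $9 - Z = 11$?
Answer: $\frac{68}{5} \approx 13.6$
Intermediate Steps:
$Z = -2$ ($Z = 9 - 11 = -2$)
$s{\left(n \right)} = \frac{1}{1 + n + \frac{1}{2 n}}$ ($s{\left(n \right)} = \frac{1}{\left(1 \frac{1}{2 n} + 1\right) + n} = \frac{1}{\left(\frac{1}{2 n} + 1\right) + n} = \frac{1}{\left(1 + \frac{1}{2 n}\right) + n} = \frac{1}{1 + n + \frac{1}{2 n}}$)
$\left(-6 + s{\left(-2 \right)}\right) Z = \left(-6 + 2 \left(-2\right) \frac{1}{1 + 2 \left(-2\right) + 2 \left(-2\right)^{2}}\right) \left(-2\right) = \left(-6 + 2 \left(-2\right) \frac{1}{1 - 4 + 2 \cdot 4}\right) \left(-2\right) = \left(-6 + 2 \left(-2\right) \frac{1}{1 - 4 + 8}\right) \left(-2\right) = \left(-6 + 2 \left(-2\right) \frac{1}{5}\right) \left(-2\right) = \left(-6 - \frac{4}{5}\right) \left(-2\right) = \left(- \frac{34}{5}\right) \left(-2\right) = \frac{68}{5}$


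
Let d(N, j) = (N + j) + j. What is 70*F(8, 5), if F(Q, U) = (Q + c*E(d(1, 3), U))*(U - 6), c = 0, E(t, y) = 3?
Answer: -560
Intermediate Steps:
d(N, j) = N + 2*j
F(Q, U) = Q*(-6 + U) (F(Q, U) = (Q + 0*3)*(U - 6) = (Q + 0)*(-6 + U) = Q*(-6 + U))
70*F(8, 5) = 70*(8*(-6 + 5)) = 70*(8*(-1)) = 70*(-8) = -560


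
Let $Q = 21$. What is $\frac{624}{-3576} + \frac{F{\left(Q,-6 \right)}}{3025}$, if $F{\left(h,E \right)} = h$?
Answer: $- \frac{75521}{450725} \approx -0.16755$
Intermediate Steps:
$\frac{624}{-3576} + \frac{F{\left(Q,-6 \right)}}{3025} = \frac{624}{-3576} + \frac{21}{3025} = 624 \left(- \frac{1}{3576}\right) + 21 \cdot \frac{1}{3025} = - \frac{26}{149} + \frac{21}{3025} = - \frac{75521}{450725}$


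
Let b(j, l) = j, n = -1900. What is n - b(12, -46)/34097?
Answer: -64784312/34097 ≈ -1900.0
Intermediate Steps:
n - b(12, -46)/34097 = -1900 - 12/34097 = -64784312/34097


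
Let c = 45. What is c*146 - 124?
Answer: 6446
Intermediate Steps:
c*146 - 124 = 45*146 - 124 = 6570 - 124 = 6446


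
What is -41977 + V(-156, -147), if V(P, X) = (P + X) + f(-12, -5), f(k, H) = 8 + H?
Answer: -42277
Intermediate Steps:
V(P, X) = 3 + P + X (V(P, X) = (P + X) + (8 - 5) = (P + X) + 3 = 3 + P + X)
-41977 + V(-156, -147) = -41977 + (3 - 156 - 147) = -41977 - 300 = -42277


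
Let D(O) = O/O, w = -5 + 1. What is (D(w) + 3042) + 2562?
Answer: 5605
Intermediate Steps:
w = -4
D(O) = 1
(D(w) + 3042) + 2562 = (1 + 3042) + 2562 = 3043 + 2562 = 5605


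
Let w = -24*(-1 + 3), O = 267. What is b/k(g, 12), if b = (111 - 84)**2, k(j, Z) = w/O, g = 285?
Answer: -64881/16 ≈ -4055.1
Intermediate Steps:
w = -48 (w = -24*2 = -8*6 = -48)
k(j, Z) = -16/89 (k(j, Z) = -48/267 = -48*1/267 = -16/89)
b = 729 (b = 27**2 = 729)
b/k(g, 12) = 729/(-16/89) = 729*(-89/16) = -64881/16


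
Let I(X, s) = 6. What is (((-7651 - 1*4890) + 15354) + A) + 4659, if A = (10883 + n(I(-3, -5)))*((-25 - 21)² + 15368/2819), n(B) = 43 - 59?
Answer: 65009766092/2819 ≈ 2.3061e+7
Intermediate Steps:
n(B) = -16
A = 64988702524/2819 (A = (10883 - 16)*((-25 - 21)² + 15368/2819) = 10867*((-46)² + 15368*(1/2819)) = 10867*(2116 + 15368/2819) = 10867*(5980372/2819) = 64988702524/2819 ≈ 2.3054e+7)
(((-7651 - 1*4890) + 15354) + A) + 4659 = (((-7651 - 1*4890) + 15354) + 64988702524/2819) + 4659 = (((-7651 - 4890) + 15354) + 64988702524/2819) + 4659 = ((-12541 + 15354) + 64988702524/2819) + 4659 = (2813 + 64988702524/2819) + 4659 = 64996632371/2819 + 4659 = 65009766092/2819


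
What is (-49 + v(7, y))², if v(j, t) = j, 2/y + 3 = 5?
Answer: 1764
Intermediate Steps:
y = 1 (y = 2/(-3 + 5) = 2/2 = 2*(½) = 1)
(-49 + v(7, y))² = (-49 + 7)² = (-42)² = 1764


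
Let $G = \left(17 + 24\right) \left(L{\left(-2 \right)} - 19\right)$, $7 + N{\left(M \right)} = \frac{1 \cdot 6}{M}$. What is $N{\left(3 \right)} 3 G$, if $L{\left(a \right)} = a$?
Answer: $12915$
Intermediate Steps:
$N{\left(M \right)} = -7 + \frac{6}{M}$ ($N{\left(M \right)} = -7 + \frac{1 \cdot 6}{M} = -7 + \frac{6}{M}$)
$G = -861$ ($G = \left(17 + 24\right) \left(-2 - 19\right) = 41 \left(-21\right) = -861$)
$N{\left(3 \right)} 3 G = \left(-7 + \frac{6}{3}\right) 3 \left(-861\right) = \left(-7 + 6 \cdot \frac{1}{3}\right) 3 \left(-861\right) = \left(-7 + 2\right) 3 \left(-861\right) = \left(-5\right) 3 \left(-861\right) = \left(-15\right) \left(-861\right) = 12915$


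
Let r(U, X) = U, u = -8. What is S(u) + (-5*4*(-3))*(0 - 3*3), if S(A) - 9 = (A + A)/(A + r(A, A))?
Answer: -530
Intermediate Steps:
S(A) = 10 (S(A) = 9 + (A + A)/(A + A) = 9 + (2*A)/((2*A)) = 9 + (2*A)*(1/(2*A)) = 9 + 1 = 10)
S(u) + (-5*4*(-3))*(0 - 3*3) = 10 + (-5*4*(-3))*(0 - 3*3) = 10 + (-20*(-3))*(0 - 9) = 10 + 60*(-9) = 10 - 540 = -530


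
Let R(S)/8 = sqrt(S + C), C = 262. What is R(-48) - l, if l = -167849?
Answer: 167849 + 8*sqrt(214) ≈ 1.6797e+5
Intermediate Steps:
R(S) = 8*sqrt(262 + S) (R(S) = 8*sqrt(S + 262) = 8*sqrt(262 + S))
R(-48) - l = 8*sqrt(262 - 48) - 1*(-167849) = 8*sqrt(214) + 167849 = 167849 + 8*sqrt(214)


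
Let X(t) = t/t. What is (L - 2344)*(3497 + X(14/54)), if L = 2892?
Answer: 1916904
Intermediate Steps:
X(t) = 1
(L - 2344)*(3497 + X(14/54)) = (2892 - 2344)*(3497 + 1) = 548*3498 = 1916904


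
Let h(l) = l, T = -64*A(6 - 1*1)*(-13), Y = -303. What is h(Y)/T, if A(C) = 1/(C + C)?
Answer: -1515/416 ≈ -3.6418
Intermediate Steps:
A(C) = 1/(2*C)
T = 416/5 (T = -32/(6 - 1*1)*(-13) = -32/(6 - 1)*(-13) = -32/5*(-13) = 416/5 ≈ 83.200)
h(Y)/T = -303/416/5 = -303*5/416 = -1515/416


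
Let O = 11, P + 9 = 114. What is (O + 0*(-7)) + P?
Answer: 116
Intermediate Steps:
P = 105 (P = -9 + 114 = 105)
(O + 0*(-7)) + P = (11 + 0*(-7)) + 105 = (11 + 0) + 105 = 11 + 105 = 116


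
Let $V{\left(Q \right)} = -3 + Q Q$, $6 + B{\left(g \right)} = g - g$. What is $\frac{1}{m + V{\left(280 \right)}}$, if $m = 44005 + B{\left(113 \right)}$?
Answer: $\frac{1}{122396} \approx 8.1702 \cdot 10^{-6}$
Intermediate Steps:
$B{\left(g \right)} = -6$ ($B{\left(g \right)} = -6 + \left(g - g\right) = -6 + 0 = -6$)
$V{\left(Q \right)} = -3 + Q^{2}$
$m = 43999$ ($m = 44005 - 6 = 43999$)
$\frac{1}{m + V{\left(280 \right)}} = \frac{1}{43999 - \left(3 - 280^{2}\right)} = \frac{1}{43999 + \left(-3 + 78400\right)} = \frac{1}{43999 + 78397} = \frac{1}{122396}$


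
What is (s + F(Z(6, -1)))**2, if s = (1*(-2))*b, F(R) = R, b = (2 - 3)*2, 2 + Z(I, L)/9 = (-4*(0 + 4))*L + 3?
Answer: 24649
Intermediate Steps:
Z(I, L) = 9 - 144*L (Z(I, L) = -18 + 9*((-4*(0 + 4))*L + 3) = -18 + 9*((-4*4)*L + 3) = -18 + 9*(-16*L + 3) = -18 + 9*(3 - 16*L) = -18 + (27 - 144*L) = 9 - 144*L)
b = -2 (b = -1*2 = -2)
s = 4 (s = (1*(-2))*(-2) = -2*(-2) = 4)
(s + F(Z(6, -1)))**2 = (4 + (9 - 144*(-1)))**2 = (4 + (9 + 144))**2 = (4 + 153)**2 = 157**2 = 24649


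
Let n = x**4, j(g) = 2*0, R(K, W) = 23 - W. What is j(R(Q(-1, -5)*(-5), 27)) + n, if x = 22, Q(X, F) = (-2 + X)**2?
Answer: 234256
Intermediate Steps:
j(g) = 0
n = 234256 (n = 22**4 = 234256)
j(R(Q(-1, -5)*(-5), 27)) + n = 0 + 234256 = 234256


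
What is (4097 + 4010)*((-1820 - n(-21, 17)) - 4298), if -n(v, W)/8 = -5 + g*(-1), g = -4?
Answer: -49663482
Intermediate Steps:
n(v, W) = 8 (n(v, W) = -8*(-5 - 4*(-1)) = -8*(-5 + 4) = -8*(-1) = 8)
(4097 + 4010)*((-1820 - n(-21, 17)) - 4298) = (4097 + 4010)*((-1820 - 1*8) - 4298) = 8107*((-1820 - 8) - 4298) = 8107*(-1828 - 4298) = 8107*(-6126) = -49663482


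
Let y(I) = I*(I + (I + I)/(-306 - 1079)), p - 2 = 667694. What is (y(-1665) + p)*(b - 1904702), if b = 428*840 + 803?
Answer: -1469861519445033/277 ≈ -5.3064e+12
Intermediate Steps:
p = 667696 (p = 2 + 667694 = 667696)
y(I) = 1383*I**2/1385 (y(I) = I*(I + (2*I)/(-1385)) = I*(I + (2*I)*(-1/1385)) = I*(I - 2*I/1385) = I*(1383*I/1385) = 1383*I**2/1385)
b = 360323 (b = 359520 + 803 = 360323)
(y(-1665) + p)*(b - 1904702) = ((1383/1385)*(-1665)**2 + 667696)*(360323 - 1904702) = ((1383/1385)*2772225 + 667696)*(-1544379) = (766797435/277 + 667696)*(-1544379) = (951749227/277)*(-1544379) = -1469861519445033/277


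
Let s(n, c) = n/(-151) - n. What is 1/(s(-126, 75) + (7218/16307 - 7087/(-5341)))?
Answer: 13151448737/1691328573521 ≈ 0.0077758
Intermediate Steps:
s(n, c) = -152*n/151 (s(n, c) = n*(-1/151) - n = -n/151 - n = -152*n/151)
1/(s(-126, 75) + (7218/16307 - 7087/(-5341))) = 1/(-152/151*(-126) + (7218/16307 - 7087/(-5341))) = 1/(19152/151 + (7218*(1/16307) - 7087*(-1/5341))) = 1/(19152/151 + (7218/16307 + 7087/5341)) = 1/(19152/151 + 154119047/87095687) = 1/(1691328573521/13151448737) = 13151448737/1691328573521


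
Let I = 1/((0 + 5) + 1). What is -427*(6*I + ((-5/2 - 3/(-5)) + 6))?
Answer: -21777/10 ≈ -2177.7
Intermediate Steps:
I = 1/6 (I = 1/(5 + 1) = 1/6 ≈ 0.16667)
-427*(6*I + ((-5/2 - 3/(-5)) + 6)) = -427*(6*(1/6) + ((-5/2 - 3/(-5)) + 6)) = -427*(1 + ((-5*1/2 - 3*(-1/5)) + 6)) = -427*(1 + ((-5/2 + 3/5) + 6)) = -427*(1 + (-19/10 + 6)) = -427*(1 + 41/10) = -427*51/10 = -21777/10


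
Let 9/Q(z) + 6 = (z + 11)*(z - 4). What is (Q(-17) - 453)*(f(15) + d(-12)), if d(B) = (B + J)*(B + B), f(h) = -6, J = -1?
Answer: -2771901/20 ≈ -1.3860e+5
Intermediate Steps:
Q(z) = 9/(-6 + (-4 + z)*(11 + z)) (Q(z) = 9/(-6 + (z + 11)*(z - 4)) = 9/(-6 + (11 + z)*(-4 + z)) = 9/(-6 + (-4 + z)*(11 + z)))
d(B) = 2*B*(-1 + B) (d(B) = (B - 1)*(B + B) = (-1 + B)*(2*B) = 2*B*(-1 + B))
(Q(-17) - 453)*(f(15) + d(-12)) = (9/(-50 + (-17)**2 + 7*(-17)) - 453)*(-6 + 2*(-12)*(-1 - 12)) = (9/(-50 + 289 - 119) - 453)*(-6 + 2*(-12)*(-13)) = (9/120 - 453)*(-6 + 312) = (9*(1/120) - 453)*306 = (3/40 - 453)*306 = -18117/40*306 = -2771901/20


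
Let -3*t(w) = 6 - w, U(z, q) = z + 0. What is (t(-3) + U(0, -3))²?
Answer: 9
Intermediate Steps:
U(z, q) = z
t(w) = -2 + w/3 (t(w) = -(6 - w)/3 = -2 + w/3)
(t(-3) + U(0, -3))² = ((-2 + (⅓)*(-3)) + 0)² = ((-2 - 1) + 0)² = (-3 + 0)² = (-3)² = 9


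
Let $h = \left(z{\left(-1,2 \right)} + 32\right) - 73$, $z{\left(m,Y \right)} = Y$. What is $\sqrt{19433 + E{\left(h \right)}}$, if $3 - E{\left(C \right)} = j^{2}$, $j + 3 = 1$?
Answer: $2 \sqrt{4858} \approx 139.4$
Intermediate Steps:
$j = -2$ ($j = -3 + 1 = -2$)
$h = -39$ ($h = \left(2 + 32\right) - 73 = 34 - 73 = -39$)
$E{\left(C \right)} = -1$ ($E{\left(C \right)} = 3 - \left(-2\right)^{2} = 3 - 4 = -1$)
$\sqrt{19433 + E{\left(h \right)}} = \sqrt{19433 - 1} = \sqrt{19432} = 2 \sqrt{4858}$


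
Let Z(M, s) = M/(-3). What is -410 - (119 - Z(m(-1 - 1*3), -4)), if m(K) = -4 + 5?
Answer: -1588/3 ≈ -529.33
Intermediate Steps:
m(K) = 1
Z(M, s) = -M/3 (Z(M, s) = M*(-⅓) = -M/3)
-410 - (119 - Z(m(-1 - 1*3), -4)) = -410 - (119 - (-1)/3) = -410 - (119 - 1*(-⅓)) = -410 - (119 + ⅓) = -410 - 1*358/3 = -410 - 358/3 = -1588/3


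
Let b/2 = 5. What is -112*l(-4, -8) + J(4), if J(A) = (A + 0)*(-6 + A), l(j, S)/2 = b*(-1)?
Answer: 2232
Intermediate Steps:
b = 10 (b = 2*5 = 10)
l(j, S) = -20 (l(j, S) = 2*(10*(-1)) = 2*(-10) = -20)
J(A) = A*(-6 + A)
-112*l(-4, -8) + J(4) = -112*(-20) + 4*(-6 + 4) = 2240 + 4*(-2) = 2240 - 8 = 2232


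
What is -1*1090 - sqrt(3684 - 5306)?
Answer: -1090 - I*sqrt(1622) ≈ -1090.0 - 40.274*I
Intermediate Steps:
-1*1090 - sqrt(3684 - 5306) = -1090 - sqrt(-1622) = -1090 - I*sqrt(1622)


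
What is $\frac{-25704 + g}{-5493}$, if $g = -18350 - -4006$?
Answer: $\frac{40048}{5493} \approx 7.2907$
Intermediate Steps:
$g = -14344$ ($g = -18350 + 4006 = -14344$)
$\frac{-25704 + g}{-5493} = \frac{-25704 - 14344}{-5493} = \left(-40048\right) \left(- \frac{1}{5493}\right) = \frac{40048}{5493}$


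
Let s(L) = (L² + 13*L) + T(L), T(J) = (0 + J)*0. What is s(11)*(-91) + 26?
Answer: -23998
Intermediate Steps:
T(J) = 0 (T(J) = J*0 = 0)
s(L) = L² + 13*L (s(L) = (L² + 13*L) + 0 = L² + 13*L)
s(11)*(-91) + 26 = (11*(13 + 11))*(-91) + 26 = (11*24)*(-91) + 26 = 264*(-91) + 26 = -24024 + 26 = -23998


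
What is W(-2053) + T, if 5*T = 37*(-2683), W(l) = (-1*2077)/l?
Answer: -203792978/10265 ≈ -19853.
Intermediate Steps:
W(l) = -2077/l
T = -99271/5 (T = (37*(-2683))/5 = (1/5)*(-99271) = -99271/5 ≈ -19854.)
W(-2053) + T = -2077/(-2053) - 99271/5 = -2077*(-1/2053) - 99271/5 = 2077/2053 - 99271/5 = -203792978/10265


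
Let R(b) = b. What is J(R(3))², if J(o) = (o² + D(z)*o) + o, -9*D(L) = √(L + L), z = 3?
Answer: (36 - √6)²/9 ≈ 125.07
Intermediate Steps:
D(L) = -√2*√L/9 (D(L) = -√(L + L)/9 = -√2*√L/9)
J(o) = o + o² - o*√6/9 (J(o) = (o² + (-√2*√3/9)*o) + o = (o² + (-√6/9)*o) + o = (o² - o*√6/9) + o = o + o² - o*√6/9)
J(R(3))² = ((⅑)*3*(9 - √6 + 9*3))² = ((⅑)*3*(9 - √6 + 27))² = ((⅑)*3*(36 - √6))² = (12 - √6/3)²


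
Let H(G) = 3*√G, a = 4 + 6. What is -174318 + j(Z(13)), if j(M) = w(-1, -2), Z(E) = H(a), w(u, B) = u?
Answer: -174319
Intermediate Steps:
a = 10
Z(E) = 3*√10
j(M) = -1
-174318 + j(Z(13)) = -174318 - 1 = -174319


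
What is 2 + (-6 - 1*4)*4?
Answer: -38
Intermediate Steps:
2 + (-6 - 1*4)*4 = 2 + (-6 - 4)*4 = 2 - 10*4 = 2 - 40 = -38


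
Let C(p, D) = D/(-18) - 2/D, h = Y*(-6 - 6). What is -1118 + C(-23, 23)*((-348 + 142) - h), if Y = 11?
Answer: -210521/207 ≈ -1017.0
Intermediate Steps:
h = -132 (h = 11*(-6 - 6) = 11*(-12) = -132)
C(p, D) = -2/D - D/18 (C(p, D) = D*(-1/18) - 2/D = -D/18 - 2/D = -2/D - D/18)
-1118 + C(-23, 23)*((-348 + 142) - h) = -1118 + (-2/23 - 1/18*23)*((-348 + 142) - 1*(-132)) = -1118 + (-2*1/23 - 23/18)*(-206 + 132) = -1118 + (-2/23 - 23/18)*(-74) = -1118 - 565/414*(-74) = -1118 + 20905/207 = -210521/207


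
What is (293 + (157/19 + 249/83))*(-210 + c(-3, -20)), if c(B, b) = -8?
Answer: -1260258/19 ≈ -66329.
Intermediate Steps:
(293 + (157/19 + 249/83))*(-210 + c(-3, -20)) = (293 + (157/19 + 249/83))*(-210 - 8) = (293 + (157*(1/19) + 249*(1/83)))*(-218) = (293 + (157/19 + 3))*(-218) = (293 + 214/19)*(-218) = (5781/19)*(-218) = -1260258/19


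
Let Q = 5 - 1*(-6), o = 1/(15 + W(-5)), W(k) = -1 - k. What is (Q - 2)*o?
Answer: 9/19 ≈ 0.47368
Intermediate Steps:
o = 1/19 (o = 1/(15 + (-1 - 1*(-5))) = 1/(15 + (-1 + 5)) = 1/(15 + 4) = 1/19 ≈ 0.052632)
Q = 11 (Q = 5 + 6 = 11)
(Q - 2)*o = (11 - 2)*(1/19) = 9*(1/19) = 9/19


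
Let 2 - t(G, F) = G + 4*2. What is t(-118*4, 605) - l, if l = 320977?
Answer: -320511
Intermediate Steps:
t(G, F) = -6 - G (t(G, F) = 2 - (G + 4*2) = 2 - (G + 8) = 2 - (8 + G) = 2 + (-8 - G) = -6 - G)
t(-118*4, 605) - l = (-6 - (-118)*4) - 1*320977 = (-6 - 1*(-472)) - 320977 = (-6 + 472) - 320977 = 466 - 320977 = -320511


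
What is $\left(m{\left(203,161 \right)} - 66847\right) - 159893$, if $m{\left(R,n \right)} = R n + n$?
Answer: $-193896$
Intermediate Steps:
$m{\left(R,n \right)} = n + R n$
$\left(m{\left(203,161 \right)} - 66847\right) - 159893 = \left(161 \left(1 + 203\right) - 66847\right) - 159893 = \left(161 \cdot 204 - 66847\right) - 159893 = \left(32844 - 66847\right) - 159893 = -34003 - 159893 = -193896$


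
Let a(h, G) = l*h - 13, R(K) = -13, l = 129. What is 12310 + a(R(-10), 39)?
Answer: 10620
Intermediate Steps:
a(h, G) = -13 + 129*h (a(h, G) = 129*h - 13 = -13 + 129*h)
12310 + a(R(-10), 39) = 12310 + (-13 + 129*(-13)) = 12310 + (-13 - 1677) = 12310 - 1690 = 10620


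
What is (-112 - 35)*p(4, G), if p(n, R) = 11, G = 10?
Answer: -1617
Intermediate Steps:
(-112 - 35)*p(4, G) = (-112 - 35)*11 = -147*11 = -1617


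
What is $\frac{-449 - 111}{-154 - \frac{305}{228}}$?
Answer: $\frac{127680}{35417} \approx 3.605$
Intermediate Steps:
$\frac{-449 - 111}{-154 - \frac{305}{228}} = - \frac{560}{-154 - \frac{305}{228}} = - \frac{560}{- \frac{35417}{228}} = \left(-560\right) \left(- \frac{228}{35417}\right) = \frac{127680}{35417}$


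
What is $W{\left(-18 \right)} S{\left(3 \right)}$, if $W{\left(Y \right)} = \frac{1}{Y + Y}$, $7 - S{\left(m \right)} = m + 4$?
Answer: $0$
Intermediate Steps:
$S{\left(m \right)} = 3 - m$ ($S{\left(m \right)} = 7 - \left(m + 4\right) = 7 - \left(4 + m\right) = 3 - m$)
$W{\left(Y \right)} = \frac{1}{2 Y}$
$W{\left(-18 \right)} S{\left(3 \right)} = \frac{1}{2 \left(-18\right)} \left(3 - 3\right) = \frac{1}{2} \left(- \frac{1}{18}\right) \left(3 - 3\right) = \left(- \frac{1}{36}\right) 0 = 0$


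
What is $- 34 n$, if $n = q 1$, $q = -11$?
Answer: $374$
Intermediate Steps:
$n = -11$ ($n = \left(-11\right) 1 = -11$)
$- 34 n = \left(-34\right) \left(-11\right) = 374$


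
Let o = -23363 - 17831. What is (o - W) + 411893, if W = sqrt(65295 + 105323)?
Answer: 370699 - 7*sqrt(3482) ≈ 3.7029e+5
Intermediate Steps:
o = -41194
W = 7*sqrt(3482) (W = sqrt(170618) = 7*sqrt(3482) ≈ 413.06)
(o - W) + 411893 = (-41194 - 7*sqrt(3482)) + 411893 = 370699 - 7*sqrt(3482)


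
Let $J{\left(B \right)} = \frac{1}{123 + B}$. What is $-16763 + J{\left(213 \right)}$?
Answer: $- \frac{5632367}{336} \approx -16763.0$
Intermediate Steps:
$-16763 + J{\left(213 \right)} = -16763 + \frac{1}{123 + 213} = -16763 + \frac{1}{336} = - \frac{5632367}{336}$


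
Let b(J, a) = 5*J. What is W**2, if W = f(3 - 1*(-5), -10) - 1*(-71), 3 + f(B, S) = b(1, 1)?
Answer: 5329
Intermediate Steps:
f(B, S) = 2 (f(B, S) = -3 + 5*1 = -3 + 5 = 2)
W = 73 (W = 2 - 1*(-71) = 2 + 71 = 73)
W**2 = 73**2 = 5329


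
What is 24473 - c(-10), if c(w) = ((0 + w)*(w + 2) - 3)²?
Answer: 18544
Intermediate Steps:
c(w) = (-3 + w*(2 + w))² (c(w) = (w*(2 + w) - 3)² = (-3 + w*(2 + w))²)
24473 - c(-10) = 24473 - (-3 + (-10)² + 2*(-10))² = 24473 - (-3 + 100 - 20)² = 24473 - 1*77² = 24473 - 1*5929 = 24473 - 5929 = 18544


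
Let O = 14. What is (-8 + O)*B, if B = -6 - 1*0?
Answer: -36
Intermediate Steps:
B = -6 (B = -6 + 0 = -6)
(-8 + O)*B = (-8 + 14)*(-6) = 6*(-6) = -36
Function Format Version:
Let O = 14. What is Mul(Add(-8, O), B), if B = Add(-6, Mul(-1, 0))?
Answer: -36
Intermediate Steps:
B = -6 (B = Add(-6, 0) = -6)
Mul(Add(-8, O), B) = Mul(Add(-8, 14), -6) = Mul(6, -6) = -36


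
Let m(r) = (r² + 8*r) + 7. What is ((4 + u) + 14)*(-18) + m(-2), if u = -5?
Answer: -239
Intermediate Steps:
m(r) = 7 + r² + 8*r
((4 + u) + 14)*(-18) + m(-2) = ((4 - 5) + 14)*(-18) + (7 + (-2)² + 8*(-2)) = (-1 + 14)*(-18) + (7 + 4 - 16) = 13*(-18) - 5 = -234 - 5 = -239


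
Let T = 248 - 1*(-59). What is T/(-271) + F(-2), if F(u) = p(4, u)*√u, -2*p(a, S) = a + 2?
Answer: -307/271 - 3*I*√2 ≈ -1.1328 - 4.2426*I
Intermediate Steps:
T = 307 (T = 248 + 59 = 307)
p(a, S) = -1 - a/2 (p(a, S) = -(a + 2)/2 = -(2 + a)/2 = -1 - a/2)
F(u) = -3*√u (F(u) = (-1 - ½*4)*√u = (-1 - 2)*√u = -3*√u)
T/(-271) + F(-2) = 307/(-271) - 3*I*√2 = 307*(-1/271) - 3*I*√2 = -307/271 - 3*I*√2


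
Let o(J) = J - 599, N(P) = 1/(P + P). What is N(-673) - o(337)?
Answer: 352651/1346 ≈ 262.00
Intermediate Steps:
N(P) = 1/(2*P)
o(J) = -599 + J
N(-673) - o(337) = (½)/(-673) - (-599 + 337) = (½)*(-1/673) - 1*(-262) = -1/1346 + 262 = 352651/1346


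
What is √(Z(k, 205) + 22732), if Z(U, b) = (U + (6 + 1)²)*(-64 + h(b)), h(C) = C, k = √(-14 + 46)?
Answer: √(29641 + 564*√2) ≈ 174.47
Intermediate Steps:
k = 4*√2 (k = √32 = 4*√2 ≈ 5.6569)
Z(U, b) = (-64 + b)*(49 + U) (Z(U, b) = (U + (6 + 1)²)*(-64 + b) = (U + 7²)*(-64 + b) = (U + 49)*(-64 + b) = (49 + U)*(-64 + b) = (-64 + b)*(49 + U))
√(Z(k, 205) + 22732) = √((-3136 - 256*√2 + 49*205 + (4*√2)*205) + 22732) = √((-3136 - 256*√2 + 10045 + 820*√2) + 22732) = √((6909 + 564*√2) + 22732) = √(29641 + 564*√2)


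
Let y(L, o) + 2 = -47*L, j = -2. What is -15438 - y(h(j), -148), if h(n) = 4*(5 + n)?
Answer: -14872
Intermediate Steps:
h(n) = 20 + 4*n
y(L, o) = -2 - 47*L
-15438 - y(h(j), -148) = -15438 - (-2 - 47*(20 + 4*(-2))) = -15438 - (-2 - 47*(20 - 8)) = -15438 - (-2 - 47*12) = -15438 - (-2 - 564) = -15438 - 1*(-566) = -15438 + 566 = -14872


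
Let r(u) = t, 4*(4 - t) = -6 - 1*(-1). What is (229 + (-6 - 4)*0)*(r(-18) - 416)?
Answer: -376247/4 ≈ -94062.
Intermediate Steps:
t = 21/4 (t = 4 - (-6 - 1*(-1))/4 = 4 - (-6 + 1)/4 = 4 - ¼*(-5) = 4 + 5/4 = 21/4 ≈ 5.2500)
r(u) = 21/4
(229 + (-6 - 4)*0)*(r(-18) - 416) = (229 + (-6 - 4)*0)*(21/4 - 416) = (229 - 10*0)*(-1643/4) = (229 + 0)*(-1643/4) = 229*(-1643/4) = -376247/4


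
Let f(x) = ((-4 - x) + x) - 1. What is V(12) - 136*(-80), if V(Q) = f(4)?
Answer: 10875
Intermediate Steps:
f(x) = -5 (f(x) = -4 - 1 = -5)
V(Q) = -5
V(12) - 136*(-80) = -5 - 136*(-80) = -5 + 10880 = 10875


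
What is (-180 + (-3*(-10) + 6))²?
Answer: 20736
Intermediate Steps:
(-180 + (-3*(-10) + 6))² = (-180 + (30 + 6))² = (-180 + 36)² = (-144)² = 20736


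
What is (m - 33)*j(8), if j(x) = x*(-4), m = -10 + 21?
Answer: 704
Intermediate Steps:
m = 11
j(x) = -4*x
(m - 33)*j(8) = (11 - 33)*(-4*8) = -22*(-32) = 704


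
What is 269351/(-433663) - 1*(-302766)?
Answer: 131298142507/433663 ≈ 3.0277e+5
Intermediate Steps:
269351/(-433663) - 1*(-302766) = 269351*(-1/433663) + 302766 = -269351/433663 + 302766 = 131298142507/433663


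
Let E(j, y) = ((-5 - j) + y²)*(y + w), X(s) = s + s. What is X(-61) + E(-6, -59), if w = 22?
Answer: -128956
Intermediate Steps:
X(s) = 2*s
E(j, y) = (22 + y)*(-5 + y² - j) (E(j, y) = ((-5 - j) + y²)*(y + 22) = (-5 + y² - j)*(22 + y) = (22 + y)*(-5 + y² - j))
X(-61) + E(-6, -59) = 2*(-61) + (-110 + (-59)³ - 22*(-6) - 5*(-59) + 22*(-59)² - 1*(-6)*(-59)) = -122 + (-110 - 205379 + 132 + 295 + 22*3481 - 354) = -122 + (-110 - 205379 + 132 + 295 + 76582 - 354) = -122 - 128834 = -128956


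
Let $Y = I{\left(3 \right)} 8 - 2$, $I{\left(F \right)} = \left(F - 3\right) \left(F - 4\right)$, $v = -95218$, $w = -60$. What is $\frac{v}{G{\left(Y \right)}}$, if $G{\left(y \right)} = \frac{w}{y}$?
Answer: $- \frac{47609}{15} \approx -3173.9$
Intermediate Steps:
$I{\left(F \right)} = \left(-4 + F\right) \left(-3 + F\right)$ ($I{\left(F \right)} = \left(-3 + F\right) \left(-4 + F\right) = \left(-4 + F\right) \left(-3 + F\right)$)
$Y = -2$ ($Y = \left(12 + 3^{2} - 21\right) 8 - 2 = \left(12 + 9 - 21\right) 8 - 2 = 0 \cdot 8 - 2 = 0 - 2 = -2$)
$G{\left(y \right)} = - \frac{60}{y}$
$\frac{v}{G{\left(Y \right)}} = - \frac{95218}{\left(-60\right) \frac{1}{-2}} = - \frac{95218}{\left(-60\right) \left(- \frac{1}{2}\right)} = - \frac{95218}{30} = \left(-95218\right) \frac{1}{30} = - \frac{47609}{15}$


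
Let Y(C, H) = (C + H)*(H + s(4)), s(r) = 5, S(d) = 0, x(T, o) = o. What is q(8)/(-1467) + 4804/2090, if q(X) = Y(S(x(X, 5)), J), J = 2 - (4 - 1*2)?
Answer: 2402/1045 ≈ 2.2986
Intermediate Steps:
J = 0 (J = 2 - (4 - 2) = 2 - 1*2 = 2 - 2 = 0)
Y(C, H) = (5 + H)*(C + H) (Y(C, H) = (C + H)*(H + 5) = (C + H)*(5 + H) = (5 + H)*(C + H))
q(X) = 0 (q(X) = 0² + 5*0 + 5*0 + 0*0 = 0 + 0 + 0 + 0 = 0)
q(8)/(-1467) + 4804/2090 = 0/(-1467) + 4804/2090 = 0*(-1/1467) + 4804*(1/2090) = 0 + 2402/1045 = 2402/1045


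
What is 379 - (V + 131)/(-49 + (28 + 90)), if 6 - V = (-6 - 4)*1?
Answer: 8668/23 ≈ 376.87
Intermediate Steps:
V = 16 (V = 6 - (-6 - 4) = 6 - (-10) = 6 - 1*(-10) = 6 + 10 = 16)
379 - (V + 131)/(-49 + (28 + 90)) = 379 - (16 + 131)/(-49 + (28 + 90)) = 379 - 147/(-49 + 118) = 379 - 147/69 = 379 - 1*49/23 = 379 - 49/23 = 8668/23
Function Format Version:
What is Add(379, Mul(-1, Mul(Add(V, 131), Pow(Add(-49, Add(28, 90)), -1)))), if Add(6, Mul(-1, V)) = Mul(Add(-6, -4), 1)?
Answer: Rational(8668, 23) ≈ 376.87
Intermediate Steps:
V = 16 (V = Add(6, Mul(-1, Mul(Add(-6, -4), 1))) = Add(6, Mul(-1, Mul(-10, 1))) = Add(6, Mul(-1, -10)) = Add(6, 10) = 16)
Add(379, Mul(-1, Mul(Add(V, 131), Pow(Add(-49, Add(28, 90)), -1)))) = Add(379, Mul(-1, Mul(Add(16, 131), Pow(Add(-49, Add(28, 90)), -1)))) = Add(379, Mul(-1, Mul(147, Pow(Add(-49, 118), -1)))) = Add(379, Mul(-1, Mul(147, Pow(69, -1)))) = Add(379, Mul(-1, Mul(147, Rational(1, 69)))) = Add(379, Mul(-1, Rational(49, 23))) = Add(379, Rational(-49, 23)) = Rational(8668, 23)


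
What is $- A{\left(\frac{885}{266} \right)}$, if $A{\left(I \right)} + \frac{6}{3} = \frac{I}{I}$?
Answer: $1$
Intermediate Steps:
$A{\left(I \right)} = -1$ ($A{\left(I \right)} = -2 + \frac{I}{I} = -2 + 1 = -1$)
$- A{\left(\frac{885}{266} \right)} = \left(-1\right) \left(-1\right) = 1$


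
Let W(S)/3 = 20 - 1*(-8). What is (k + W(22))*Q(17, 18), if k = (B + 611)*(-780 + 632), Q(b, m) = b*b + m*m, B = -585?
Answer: -2307332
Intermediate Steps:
W(S) = 84 (W(S) = 3*(20 - 1*(-8)) = 3*(20 + 8) = 3*28 = 84)
Q(b, m) = b² + m²
k = -3848 (k = (-585 + 611)*(-780 + 632) = 26*(-148) = -3848)
(k + W(22))*Q(17, 18) = (-3848 + 84)*(17² + 18²) = -3764*(289 + 324) = -3764*613 = -2307332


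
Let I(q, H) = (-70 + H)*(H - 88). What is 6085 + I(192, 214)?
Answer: 24229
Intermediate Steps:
I(q, H) = (-88 + H)*(-70 + H) (I(q, H) = (-70 + H)*(-88 + H) = (-88 + H)*(-70 + H))
6085 + I(192, 214) = 6085 + (6160 + 214² - 158*214) = 6085 + (6160 + 45796 - 33812) = 6085 + 18144 = 24229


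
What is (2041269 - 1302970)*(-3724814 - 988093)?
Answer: -3479534525193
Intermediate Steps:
(2041269 - 1302970)*(-3724814 - 988093) = 738299*(-4712907) = -3479534525193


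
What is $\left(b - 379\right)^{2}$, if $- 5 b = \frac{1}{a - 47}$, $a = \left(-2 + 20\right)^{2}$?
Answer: $\frac{275536807056}{1918225} \approx 1.4364 \cdot 10^{5}$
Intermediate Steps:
$a = 324$ ($a = 18^{2} = 324$)
$b = - \frac{1}{1385}$ ($b = - \frac{1}{5 \left(324 - 47\right)} = - \frac{1}{5 \cdot 277} = \left(- \frac{1}{5}\right) \frac{1}{277} = - \frac{1}{1385} \approx -0.00072202$)
$\left(b - 379\right)^{2} = \left(- \frac{1}{1385} - 379\right)^{2} = \left(- \frac{524916}{1385}\right)^{2} = \frac{275536807056}{1918225}$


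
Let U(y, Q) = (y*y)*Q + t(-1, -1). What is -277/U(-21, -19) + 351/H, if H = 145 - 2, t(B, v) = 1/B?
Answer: 229307/92180 ≈ 2.4876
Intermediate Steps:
t(B, v) = 1/B
H = 143
U(y, Q) = -1 + Q*y² (U(y, Q) = (y*y)*Q + 1/(-1) = y²*Q - 1 = Q*y² - 1 = -1 + Q*y²)
-277/U(-21, -19) + 351/H = -277/(-1 - 19*(-21)²) + 351/143 = -277/(-1 - 19*441) + 351*(1/143) = -277/(-1 - 8379) + 27/11 = -277/(-8380) + 27/11 = -277*(-1/8380) + 27/11 = 277/8380 + 27/11 = 229307/92180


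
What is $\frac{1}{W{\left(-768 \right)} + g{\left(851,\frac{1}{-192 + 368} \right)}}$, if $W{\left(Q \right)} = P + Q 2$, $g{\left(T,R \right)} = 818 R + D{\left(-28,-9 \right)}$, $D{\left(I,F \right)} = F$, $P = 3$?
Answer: $- \frac{88}{135287} \approx -0.00065047$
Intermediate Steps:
$g{\left(T,R \right)} = -9 + 818 R$ ($g{\left(T,R \right)} = 818 R - 9 = -9 + 818 R$)
$W{\left(Q \right)} = 3 + 2 Q$ ($W{\left(Q \right)} = 3 + Q 2 = 3 + 2 Q$)
$\frac{1}{W{\left(-768 \right)} + g{\left(851,\frac{1}{-192 + 368} \right)}} = \frac{1}{\left(3 + 2 \left(-768\right)\right) - \left(9 - \frac{818}{-192 + 368}\right)} = \frac{1}{\left(3 - 1536\right) - \left(9 - \frac{818}{176}\right)} = \frac{1}{-1533 + \left(-9 + 818 \cdot \frac{1}{176}\right)} = \frac{1}{-1533 + \left(-9 + \frac{409}{88}\right)} = \frac{1}{-1533 - \frac{383}{88}} = \frac{1}{- \frac{135287}{88}} = - \frac{88}{135287}$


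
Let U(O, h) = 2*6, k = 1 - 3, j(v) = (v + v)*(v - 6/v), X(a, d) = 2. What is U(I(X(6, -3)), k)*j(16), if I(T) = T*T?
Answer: 6000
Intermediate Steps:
I(T) = T**2
j(v) = 2*v*(v - 6/v) (j(v) = (2*v)*(v - 6/v) = 2*v*(v - 6/v))
k = -2
U(O, h) = 12
U(I(X(6, -3)), k)*j(16) = 12*(-12 + 2*16**2) = 12*(-12 + 2*256) = 12*(-12 + 512) = 12*500 = 6000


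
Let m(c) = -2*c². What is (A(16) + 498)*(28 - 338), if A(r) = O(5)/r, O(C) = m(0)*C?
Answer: -154380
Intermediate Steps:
O(C) = 0 (O(C) = (-2*0²)*C = (-2*0)*C = 0*C = 0)
A(r) = 0 (A(r) = 0/r = 0)
(A(16) + 498)*(28 - 338) = (0 + 498)*(28 - 338) = 498*(-310) = -154380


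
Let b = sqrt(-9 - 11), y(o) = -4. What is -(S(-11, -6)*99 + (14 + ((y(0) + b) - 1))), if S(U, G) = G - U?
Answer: -504 - 2*I*sqrt(5) ≈ -504.0 - 4.4721*I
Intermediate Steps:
b = 2*I*sqrt(5) (b = sqrt(-20) = 2*I*sqrt(5) ≈ 4.4721*I)
-(S(-11, -6)*99 + (14 + ((y(0) + b) - 1))) = -((-6 - 1*(-11))*99 + (14 + ((-4 + 2*I*sqrt(5)) - 1))) = -((-6 + 11)*99 + (14 + (-5 + 2*I*sqrt(5)))) = -(5*99 + (9 + 2*I*sqrt(5))) = -(495 + (9 + 2*I*sqrt(5))) = -(504 + 2*I*sqrt(5)) = -504 - 2*I*sqrt(5)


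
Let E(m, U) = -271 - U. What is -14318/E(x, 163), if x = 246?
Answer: 7159/217 ≈ 32.991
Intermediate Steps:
-14318/E(x, 163) = -14318/(-271 - 1*163) = -14318/(-271 - 163) = -14318/(-434) = -14318*(-1/434) = 7159/217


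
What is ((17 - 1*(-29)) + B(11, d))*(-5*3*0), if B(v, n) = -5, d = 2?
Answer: 0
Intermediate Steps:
((17 - 1*(-29)) + B(11, d))*(-5*3*0) = ((17 - 1*(-29)) - 5)*(-5*3*0) = ((17 + 29) - 5)*(-15*0) = (46 - 5)*0 = 41*0 = 0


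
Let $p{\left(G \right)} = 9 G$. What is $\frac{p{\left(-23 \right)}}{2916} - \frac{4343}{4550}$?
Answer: $- \frac{755891}{737100} \approx -1.0255$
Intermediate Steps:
$\frac{p{\left(-23 \right)}}{2916} - \frac{4343}{4550} = \frac{9 \left(-23\right)}{2916} - \frac{4343}{4550} = \left(-207\right) \frac{1}{2916} - \frac{4343}{4550} = - \frac{23}{324} - \frac{4343}{4550} = - \frac{755891}{737100}$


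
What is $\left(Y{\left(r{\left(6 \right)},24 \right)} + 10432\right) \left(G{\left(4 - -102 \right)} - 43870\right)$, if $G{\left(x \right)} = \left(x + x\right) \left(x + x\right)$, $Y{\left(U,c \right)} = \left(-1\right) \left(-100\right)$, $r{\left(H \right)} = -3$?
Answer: $11311368$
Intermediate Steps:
$Y{\left(U,c \right)} = 100$
$G{\left(x \right)} = 4 x^{2}$ ($G{\left(x \right)} = 2 x 2 x = 4 x^{2}$)
$\left(Y{\left(r{\left(6 \right)},24 \right)} + 10432\right) \left(G{\left(4 - -102 \right)} - 43870\right) = \left(100 + 10432\right) \left(4 \left(4 - -102\right)^{2} - 43870\right) = 10532 \left(4 \left(4 + 102\right)^{2} - 43870\right) = 10532 \left(4 \cdot 106^{2} - 43870\right) = 10532 \left(4 \cdot 11236 - 43870\right) = 10532 \left(44944 - 43870\right) = 10532 \cdot 1074 = 11311368$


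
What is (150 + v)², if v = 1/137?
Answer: 422343601/18769 ≈ 22502.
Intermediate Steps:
v = 1/137 ≈ 0.0072993
(150 + v)² = (150 + 1/137)² = (20551/137)² = 422343601/18769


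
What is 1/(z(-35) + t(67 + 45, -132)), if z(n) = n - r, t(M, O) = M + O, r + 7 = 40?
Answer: -1/88 ≈ -0.011364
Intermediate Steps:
r = 33 (r = -7 + 40 = 33)
z(n) = -33 + n (z(n) = n - 1*33 = n - 33 = -33 + n)
1/(z(-35) + t(67 + 45, -132)) = 1/((-33 - 35) + ((67 + 45) - 132)) = 1/(-68 + (112 - 132)) = 1/(-68 - 20) = 1/(-88) = -1/88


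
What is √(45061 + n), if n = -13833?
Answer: 2*√7807 ≈ 176.71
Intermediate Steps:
√(45061 + n) = √(45061 - 13833) = √31228 = 2*√7807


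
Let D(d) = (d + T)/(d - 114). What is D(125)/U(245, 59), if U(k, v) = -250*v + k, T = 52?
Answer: -59/53185 ≈ -0.0011093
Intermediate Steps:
U(k, v) = k - 250*v
D(d) = (52 + d)/(-114 + d) (D(d) = (d + 52)/(d - 114) = (52 + d)/(-114 + d))
D(125)/U(245, 59) = ((52 + 125)/(-114 + 125))/(245 - 250*59) = (177/11)/(245 - 14750) = ((1/11)*177)/(-14505) = (177/11)*(-1/14505) = -59/53185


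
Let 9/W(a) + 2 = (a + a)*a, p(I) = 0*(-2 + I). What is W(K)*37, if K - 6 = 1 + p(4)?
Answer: 111/32 ≈ 3.4688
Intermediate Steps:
p(I) = 0
K = 7 (K = 6 + (1 + 0) = 6 + 1 = 7)
W(a) = 9/(-2 + 2*a²) (W(a) = 9/(-2 + (a + a)*a) = 9/(-2 + (2*a)*a) = 9/(-2 + 2*a²))
W(K)*37 = (9/(2*(-1 + 7²)))*37 = (9/(2*(-1 + 49)))*37 = ((9/2)/48)*37 = ((9/2)*(1/48))*37 = (3/32)*37 = 111/32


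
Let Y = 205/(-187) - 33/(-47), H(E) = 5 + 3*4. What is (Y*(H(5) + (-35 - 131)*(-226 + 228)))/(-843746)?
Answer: -545580/3707841797 ≈ -0.00014714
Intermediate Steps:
H(E) = 17 (H(E) = 5 + 12 = 17)
Y = -3464/8789 (Y = 205*(-1/187) - 33*(-1/47) = -205/187 + 33/47 = -3464/8789 ≈ -0.39413)
(Y*(H(5) + (-35 - 131)*(-226 + 228)))/(-843746) = -3464*(17 + (-35 - 131)*(-226 + 228))/8789/(-843746) = -3464*(17 - 166*2)/8789*(-1/843746) = -3464*(17 - 332)/8789*(-1/843746) = -3464/8789*(-315)*(-1/843746) = (1091160/8789)*(-1/843746) = -545580/3707841797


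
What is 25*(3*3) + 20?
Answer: 245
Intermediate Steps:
25*(3*3) + 20 = 25*9 + 20 = 225 + 20 = 245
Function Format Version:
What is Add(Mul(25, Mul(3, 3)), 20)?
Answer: 245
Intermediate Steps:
Add(Mul(25, Mul(3, 3)), 20) = Add(Mul(25, 9), 20) = Add(225, 20) = 245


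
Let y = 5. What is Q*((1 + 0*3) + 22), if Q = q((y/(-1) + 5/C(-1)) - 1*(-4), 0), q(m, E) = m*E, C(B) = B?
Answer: 0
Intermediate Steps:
q(m, E) = E*m
Q = 0 (Q = 0*((5/(-1) + 5/(-1)) - 1*(-4)) = 0*((5*(-1) + 5*(-1)) + 4) = 0*((-5 - 5) + 4) = 0*(-10 + 4) = 0*(-6) = 0)
Q*((1 + 0*3) + 22) = 0*((1 + 0*3) + 22) = 0*((1 + 0) + 22) = 0*(1 + 22) = 0*23 = 0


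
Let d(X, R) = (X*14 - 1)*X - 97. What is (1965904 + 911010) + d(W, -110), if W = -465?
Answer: 5904432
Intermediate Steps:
d(X, R) = -97 + X*(-1 + 14*X) (d(X, R) = (14*X - 1)*X - 97 = (-1 + 14*X)*X - 97 = X*(-1 + 14*X) - 97 = -97 + X*(-1 + 14*X))
(1965904 + 911010) + d(W, -110) = (1965904 + 911010) + (-97 - 1*(-465) + 14*(-465)²) = 2876914 + (-97 + 465 + 14*216225) = 2876914 + (-97 + 465 + 3027150) = 2876914 + 3027518 = 5904432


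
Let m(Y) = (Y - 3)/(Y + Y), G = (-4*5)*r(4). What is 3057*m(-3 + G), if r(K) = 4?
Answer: 131451/83 ≈ 1583.7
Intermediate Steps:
G = -80 (G = -4*5*4 = -20*4 = -80)
m(Y) = (-3 + Y)/(2*Y) (m(Y) = (-3 + Y)/((2*Y)) = (-3 + Y)*(1/(2*Y)) = (-3 + Y)/(2*Y))
3057*m(-3 + G) = 3057*((-3 + (-3 - 80))/(2*(-3 - 80))) = 3057*((½)*(-3 - 83)/(-83)) = 3057*((½)*(-1/83)*(-86)) = 3057*(43/83) = 131451/83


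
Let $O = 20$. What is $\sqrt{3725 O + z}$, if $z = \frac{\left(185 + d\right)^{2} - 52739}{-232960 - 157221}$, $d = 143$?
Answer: $\frac{\sqrt{11341948951217555}}{390181} \approx 272.95$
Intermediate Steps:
$z = - \frac{54845}{390181}$ ($z = \frac{\left(185 + 143\right)^{2} - 52739}{-232960 - 157221} = \frac{328^{2} - 52739}{-390181} = \left(107584 - 52739\right) \left(- \frac{1}{390181}\right) = 54845 \left(- \frac{1}{390181}\right) = - \frac{54845}{390181} \approx -0.14056$)
$\sqrt{3725 O + z} = \sqrt{3725 \cdot 20 - \frac{54845}{390181}} = \sqrt{74500 - \frac{54845}{390181}} = \sqrt{\frac{29068429655}{390181}} = \frac{\sqrt{11341948951217555}}{390181}$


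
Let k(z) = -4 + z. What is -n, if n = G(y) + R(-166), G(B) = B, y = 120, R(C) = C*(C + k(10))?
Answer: -26680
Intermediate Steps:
R(C) = C*(6 + C) (R(C) = C*(C + (-4 + 10)) = C*(C + 6) = C*(6 + C))
n = 26680 (n = 120 - 166*(6 - 166) = 120 - 166*(-160) = 120 + 26560 = 26680)
-n = -1*26680 = -26680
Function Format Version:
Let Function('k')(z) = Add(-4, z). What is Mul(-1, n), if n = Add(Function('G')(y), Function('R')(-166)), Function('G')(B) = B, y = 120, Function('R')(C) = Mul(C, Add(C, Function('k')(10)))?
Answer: -26680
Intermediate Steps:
Function('R')(C) = Mul(C, Add(6, C)) (Function('R')(C) = Mul(C, Add(C, Add(-4, 10))) = Mul(C, Add(C, 6)) = Mul(C, Add(6, C)))
n = 26680 (n = Add(120, Mul(-166, Add(6, -166))) = Add(120, Mul(-166, -160)) = Add(120, 26560) = 26680)
Mul(-1, n) = Mul(-1, 26680) = -26680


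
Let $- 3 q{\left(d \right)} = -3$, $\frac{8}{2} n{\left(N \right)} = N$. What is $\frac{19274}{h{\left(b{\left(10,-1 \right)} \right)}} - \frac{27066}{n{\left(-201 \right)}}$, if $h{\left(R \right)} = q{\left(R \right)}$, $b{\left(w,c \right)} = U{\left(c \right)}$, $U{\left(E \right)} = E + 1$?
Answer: $\frac{1327446}{67} \approx 19813.0$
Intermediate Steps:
$U{\left(E \right)} = 1 + E$
$b{\left(w,c \right)} = 1 + c$
$n{\left(N \right)} = \frac{N}{4}$
$q{\left(d \right)} = 1$ ($q{\left(d \right)} = \left(- \frac{1}{3}\right) \left(-3\right) = 1$)
$h{\left(R \right)} = 1$
$\frac{19274}{h{\left(b{\left(10,-1 \right)} \right)}} - \frac{27066}{n{\left(-201 \right)}} = \frac{19274}{1} - \frac{27066}{\frac{1}{4} \left(-201\right)} = 19274 \cdot 1 - \frac{27066}{- \frac{201}{4}} = 19274 - - \frac{36088}{67} = 19274 + \frac{36088}{67} = \frac{1327446}{67}$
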